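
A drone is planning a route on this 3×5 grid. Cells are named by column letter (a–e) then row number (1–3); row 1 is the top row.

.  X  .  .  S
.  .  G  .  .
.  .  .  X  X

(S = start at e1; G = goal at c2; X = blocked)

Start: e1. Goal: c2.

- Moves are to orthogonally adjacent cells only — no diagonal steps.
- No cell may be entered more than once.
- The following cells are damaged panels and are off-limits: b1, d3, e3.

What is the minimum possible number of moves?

3

The Manhattan distance from e1 to c2 is |1−2| + |5−3| = 3, so at least 3 moves are needed.
A route of 3 moves achieves this: e1 → e2 → d2 → c2.
Since 3 matches the lower bound, it is optimal.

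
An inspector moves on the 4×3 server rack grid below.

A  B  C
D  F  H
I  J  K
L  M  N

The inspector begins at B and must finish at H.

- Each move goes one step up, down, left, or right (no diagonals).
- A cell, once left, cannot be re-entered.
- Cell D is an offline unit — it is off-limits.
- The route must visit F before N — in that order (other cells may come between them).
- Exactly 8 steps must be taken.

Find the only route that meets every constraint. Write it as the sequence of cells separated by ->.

The waypoints must appear in the order F, N, with no cell reused.
Route from B: 2× down (reaching J), left to I, down to L, 2× right (reaching N), 2× up (reaching H) — 8 moves in all.
Check: order respected (F at step 1, N at step 6); 8 moves as required.

B -> F -> J -> I -> L -> M -> N -> K -> H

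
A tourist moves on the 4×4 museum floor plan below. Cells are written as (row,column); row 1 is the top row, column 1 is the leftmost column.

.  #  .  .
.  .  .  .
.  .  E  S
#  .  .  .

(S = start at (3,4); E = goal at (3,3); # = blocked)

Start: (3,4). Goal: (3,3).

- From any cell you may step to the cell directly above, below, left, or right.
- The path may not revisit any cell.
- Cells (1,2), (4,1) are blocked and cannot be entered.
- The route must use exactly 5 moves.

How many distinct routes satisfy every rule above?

3

Need simple routes of exactly 5 moves from (3,4) to (3,3) (Manhattan distance 1, so 2 moves are spent on a detour and 2 undoing it).
Enumerating: (3,4) (2,4) (1,4) (1,3) (2,3) (3,3) | (3,4) (2,4) (2,3) (2,2) (3,2) (3,3) | (3,4) (4,4) (4,3) (4,2) (3,2) (3,3).
That gives 3 routes.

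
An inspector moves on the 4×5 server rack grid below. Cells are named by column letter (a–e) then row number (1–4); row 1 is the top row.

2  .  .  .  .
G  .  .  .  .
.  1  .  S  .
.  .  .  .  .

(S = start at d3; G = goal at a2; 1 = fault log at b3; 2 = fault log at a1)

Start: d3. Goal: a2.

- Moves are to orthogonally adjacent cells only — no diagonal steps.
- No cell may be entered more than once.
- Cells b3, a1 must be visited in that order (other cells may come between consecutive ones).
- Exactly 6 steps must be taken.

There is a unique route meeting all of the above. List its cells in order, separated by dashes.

d3 - c3 - b3 - b2 - b1 - a1 - a2

The waypoints must appear in the order b3, a1, with no cell reused.
Route from d3: 2× left (reaching b3), 2× up (reaching b1), left to a1, down to a2 — 6 moves in all.
Check: order respected (1 at step 2, 2 at step 5); 6 moves as required.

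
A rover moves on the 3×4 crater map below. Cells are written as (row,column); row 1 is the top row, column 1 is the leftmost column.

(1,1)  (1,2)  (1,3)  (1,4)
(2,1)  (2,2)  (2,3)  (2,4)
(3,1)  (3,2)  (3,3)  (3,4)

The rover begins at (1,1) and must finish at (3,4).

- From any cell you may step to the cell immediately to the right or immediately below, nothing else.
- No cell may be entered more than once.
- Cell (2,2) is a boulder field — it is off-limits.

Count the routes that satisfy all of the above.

A right/down-only route from (1,1) to (3,4) makes exactly 2 down-moves and 3 right-moves in some order.
With no other constraints that would be C(5,2) = 10 routes.
Subtract routes through each blocked cell (inclusion–exclusion for overlaps): − through (2,2): 6 → 4.
That gives 4 routes.

4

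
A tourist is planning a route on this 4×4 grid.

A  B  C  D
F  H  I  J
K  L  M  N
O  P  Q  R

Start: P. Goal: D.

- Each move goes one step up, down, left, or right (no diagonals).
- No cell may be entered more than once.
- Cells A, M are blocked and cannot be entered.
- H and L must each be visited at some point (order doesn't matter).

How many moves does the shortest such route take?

Any route passes through H and L in some order between P and D. Summing Manhattan distances along each leg and taking the cheapest ordering (P → L → H → D) gives a lower bound of 1 + 1 + 3 = 5 moves.
A route of 5 moves achieves this: P → L → H → B → C → D.
Since 5 matches the lower bound, it is optimal.

5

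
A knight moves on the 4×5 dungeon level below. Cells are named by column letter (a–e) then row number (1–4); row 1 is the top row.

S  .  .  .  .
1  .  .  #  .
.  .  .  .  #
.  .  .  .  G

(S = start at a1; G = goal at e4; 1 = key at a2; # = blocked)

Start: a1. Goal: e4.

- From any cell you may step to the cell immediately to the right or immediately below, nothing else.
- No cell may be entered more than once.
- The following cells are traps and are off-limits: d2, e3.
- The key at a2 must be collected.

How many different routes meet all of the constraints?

A right/down-only route from a1 to e4 makes exactly 3 down-moves and 4 right-moves in some order.
With no other constraints that would be C(7,3) = 35 routes.
Split at a2 and multiply the segment counts (each segment already excludes blocked cells): a1→a2: 1; a2→e4: 9; product = 9.
That gives 9 routes.

9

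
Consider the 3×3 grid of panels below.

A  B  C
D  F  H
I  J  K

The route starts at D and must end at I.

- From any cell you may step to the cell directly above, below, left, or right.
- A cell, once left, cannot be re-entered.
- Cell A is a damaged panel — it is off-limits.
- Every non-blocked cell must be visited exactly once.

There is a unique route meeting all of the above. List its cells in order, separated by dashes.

D - F - B - C - H - K - J - I

Need to visit all 8 open cells exactly once, starting at D and ending at I.
Cell B has only two open neighbours (F and C), so the path must pass straight through it: one of those is the cell it's entered from and the other is where it exits.
Route from D: right to F, up to B, right to C, 2× down (reaching K), 2× left (reaching I) — 7 moves in all.
Check: all 8 open cells covered.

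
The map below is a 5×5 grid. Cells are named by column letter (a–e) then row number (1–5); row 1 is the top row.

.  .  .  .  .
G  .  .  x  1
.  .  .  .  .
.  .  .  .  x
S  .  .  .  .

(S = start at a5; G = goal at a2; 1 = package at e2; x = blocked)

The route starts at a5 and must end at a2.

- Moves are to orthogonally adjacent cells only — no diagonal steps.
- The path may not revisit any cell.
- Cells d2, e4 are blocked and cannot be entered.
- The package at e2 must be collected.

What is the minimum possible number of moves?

Any route passes through e2 somewhere between a5 and a2. Summing Manhattan distances along the two legs (a5 → e2 → a2) gives a lower bound of 7 + 4 = 11 moves.
That bound ignores the blocked cells. Measuring each leg by the fewest moves that actually steer around them (a5→e2: 7; e2→a2: 6) raises the lower bound to 13.
A route of 13 moves exists: a5 → a4 → a3 → b3 → c3 → d3 → e3 → e2 → e1 → d1 → c1 → c2 → b2 → a2.
Since 13 matches that lower bound, it is optimal.

13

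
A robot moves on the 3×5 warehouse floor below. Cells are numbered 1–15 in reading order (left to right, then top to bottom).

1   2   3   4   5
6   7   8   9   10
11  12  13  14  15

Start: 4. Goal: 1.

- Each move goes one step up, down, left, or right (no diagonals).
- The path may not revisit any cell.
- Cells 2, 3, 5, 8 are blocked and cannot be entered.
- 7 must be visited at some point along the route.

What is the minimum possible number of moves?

7

Any route passes through 7 somewhere between 4 and 1. Summing Manhattan distances along the two legs (4 → 7 → 1) gives a lower bound of 3 + 2 = 5 moves.
That bound ignores the blocked cells. Measuring each leg by the fewest moves that actually steer around them (4→7: 5; 7→1: 2) raises the lower bound to 7.
A route of 7 moves exists: 4 → 9 → 14 → 13 → 12 → 7 → 6 → 1.
Since 7 matches that lower bound, it is optimal.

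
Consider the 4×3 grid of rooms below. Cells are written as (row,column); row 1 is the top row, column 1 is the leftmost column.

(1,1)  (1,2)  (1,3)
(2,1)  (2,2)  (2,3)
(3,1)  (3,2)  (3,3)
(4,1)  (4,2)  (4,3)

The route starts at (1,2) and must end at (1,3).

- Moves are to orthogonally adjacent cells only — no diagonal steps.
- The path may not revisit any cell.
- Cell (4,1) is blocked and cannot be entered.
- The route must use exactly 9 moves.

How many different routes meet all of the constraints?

Need simple routes of exactly 9 moves from (1,2) to (1,3) (Manhattan distance 1, so 4 moves are spent on a detour and 4 undoing it).
Enumerating: (1,2) (2,2) (2,1) (3,1) (3,2) (4,2) (4,3) (3,3) (2,3) (1,3) | (1,2) (1,1) (2,1) (3,1) (3,2) (4,2) (4,3) (3,3) (2,3) (1,3) | (1,2) (1,1) (2,1) (2,2) (3,2) (4,2) (4,3) (3,3) (2,3) (1,3).
That gives 3 routes.

3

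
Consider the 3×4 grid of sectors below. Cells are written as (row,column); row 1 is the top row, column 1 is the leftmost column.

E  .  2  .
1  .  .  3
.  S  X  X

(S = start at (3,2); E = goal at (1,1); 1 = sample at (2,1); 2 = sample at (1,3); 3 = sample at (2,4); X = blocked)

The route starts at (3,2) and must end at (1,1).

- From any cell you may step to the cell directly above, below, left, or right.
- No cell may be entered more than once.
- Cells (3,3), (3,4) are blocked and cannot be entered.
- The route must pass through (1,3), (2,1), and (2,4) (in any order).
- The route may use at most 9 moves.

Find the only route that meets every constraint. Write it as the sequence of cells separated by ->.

The 9-move cap with required stops at (1,3), (2,1), (2,4) leaves no slack for detours.
Route from (3,2): left to (3,1), up to (2,1), 3× right (reaching (2,4)), up to (1,4), 3× left (reaching (1,1)) — 9 moves in all.
Check: all required cells visited; 9 ≤ 9 moves.

(3,2) -> (3,1) -> (2,1) -> (2,2) -> (2,3) -> (2,4) -> (1,4) -> (1,3) -> (1,2) -> (1,1)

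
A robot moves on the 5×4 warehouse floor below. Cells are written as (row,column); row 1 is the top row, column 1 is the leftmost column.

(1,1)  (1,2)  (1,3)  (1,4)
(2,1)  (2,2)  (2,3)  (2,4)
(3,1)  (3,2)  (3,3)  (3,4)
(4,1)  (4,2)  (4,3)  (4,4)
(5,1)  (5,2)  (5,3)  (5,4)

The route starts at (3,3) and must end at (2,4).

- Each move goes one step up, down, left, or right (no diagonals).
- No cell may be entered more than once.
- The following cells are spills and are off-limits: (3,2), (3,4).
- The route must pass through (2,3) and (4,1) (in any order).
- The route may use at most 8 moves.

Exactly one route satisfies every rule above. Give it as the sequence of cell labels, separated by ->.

(3,3) -> (4,3) -> (4,2) -> (4,1) -> (3,1) -> (2,1) -> (2,2) -> (2,3) -> (2,4)

The budget equals the shortest possible length, so every move has to be on a shortest route through the required cells.
Route from (3,3): down 1 to (4,3), left 2 to (4,1), up 2 to (2,1), right 3 to (2,4) — 8 moves in all.
Check: all required cells visited; 8 ≤ 8 moves.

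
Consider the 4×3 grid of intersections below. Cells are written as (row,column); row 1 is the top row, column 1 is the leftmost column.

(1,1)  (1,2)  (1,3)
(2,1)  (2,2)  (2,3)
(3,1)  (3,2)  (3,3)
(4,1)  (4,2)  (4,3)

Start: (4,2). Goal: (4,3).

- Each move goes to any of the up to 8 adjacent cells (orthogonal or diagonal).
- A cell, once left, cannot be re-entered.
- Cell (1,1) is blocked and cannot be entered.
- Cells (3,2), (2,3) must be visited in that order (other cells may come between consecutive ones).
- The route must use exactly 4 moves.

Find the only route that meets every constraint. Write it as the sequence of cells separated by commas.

(4,2), (3,2), (2,3), (3,3), (4,3)

The waypoints must appear in the order (3,2), (2,3), with no cell reused.
Route from (4,2): up to (3,2), up-right to (2,3), 2× down (reaching (4,3)) — 4 moves in all.
Check: order respected ((3,2) at step 1, (2,3) at step 2); 4 moves as required.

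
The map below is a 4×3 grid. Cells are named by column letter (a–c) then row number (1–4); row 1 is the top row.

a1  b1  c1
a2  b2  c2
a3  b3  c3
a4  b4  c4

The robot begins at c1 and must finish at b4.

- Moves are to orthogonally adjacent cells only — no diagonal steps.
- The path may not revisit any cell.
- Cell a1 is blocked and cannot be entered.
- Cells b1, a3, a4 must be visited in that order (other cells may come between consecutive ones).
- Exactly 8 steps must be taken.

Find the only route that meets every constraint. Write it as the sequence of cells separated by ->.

The waypoints must appear in the order b1, a3, a4, with no cell reused.
Route from c1: left to b1, down to b2, right to c2, down to c3, 2× left (reaching a3), down to a4, right to b4 — 8 moves in all.
Check: order respected (b1 at step 1, a3 at step 6, a4 at step 7); 8 moves as required.

c1 -> b1 -> b2 -> c2 -> c3 -> b3 -> a3 -> a4 -> b4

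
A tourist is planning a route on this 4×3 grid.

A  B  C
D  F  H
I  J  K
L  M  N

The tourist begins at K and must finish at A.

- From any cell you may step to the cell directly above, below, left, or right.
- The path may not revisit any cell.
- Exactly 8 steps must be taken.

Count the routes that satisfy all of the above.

9

Need simple routes of exactly 8 moves from K to A (Manhattan distance 4, so 2 moves are spent on a detour and 2 undoing it).
Branch systematically from the start, pruning whenever the remaining move budget drops below the Manhattan distance to A or differs from it in parity. Grouping the completions by first move — via H: 2; via N: 5; via J: 2 — and summing: 2 + 5 + 2 = 9.
That gives 9 routes.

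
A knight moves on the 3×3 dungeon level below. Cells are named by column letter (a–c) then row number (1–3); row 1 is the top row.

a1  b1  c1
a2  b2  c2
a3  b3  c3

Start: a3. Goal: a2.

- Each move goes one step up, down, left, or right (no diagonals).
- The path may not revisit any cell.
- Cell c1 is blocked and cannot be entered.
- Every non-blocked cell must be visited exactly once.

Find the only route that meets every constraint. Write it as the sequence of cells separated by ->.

a3 -> b3 -> c3 -> c2 -> b2 -> b1 -> a1 -> a2

Need to visit all 8 open cells exactly once, starting at a3 and ending at a2.
Cell c2 has only two open neighbours (c3 and b2), so the path must pass straight through it: one of those is the cell it's entered from and the other is where it exits.
Route from a3: 2× right (reaching c3), up to c2, left to b2, up to b1, left to a1, down to a2 — 7 moves in all.
Check: all 8 open cells covered.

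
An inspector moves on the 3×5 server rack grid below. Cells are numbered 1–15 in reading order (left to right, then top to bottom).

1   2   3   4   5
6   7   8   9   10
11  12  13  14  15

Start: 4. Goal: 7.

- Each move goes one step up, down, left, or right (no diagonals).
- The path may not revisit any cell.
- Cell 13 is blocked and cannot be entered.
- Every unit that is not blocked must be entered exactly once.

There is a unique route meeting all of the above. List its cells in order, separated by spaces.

Need to visit all 14 open cells exactly once, starting at 4 and ending at 7.
Cell 14 has only two open neighbours (9 and 15), so the path must pass straight through it: one of those is the cell it's entered from and the other is where it exits.
Route from 4: right to 5, 2× down (reaching 15), left to 14, up to 9, left to 8, up to 3, 2× left (reaching 1), 2× down (reaching 11), right to 12, up to 7 — 13 moves in all.
Check: all 14 open cells covered.

4 5 10 15 14 9 8 3 2 1 6 11 12 7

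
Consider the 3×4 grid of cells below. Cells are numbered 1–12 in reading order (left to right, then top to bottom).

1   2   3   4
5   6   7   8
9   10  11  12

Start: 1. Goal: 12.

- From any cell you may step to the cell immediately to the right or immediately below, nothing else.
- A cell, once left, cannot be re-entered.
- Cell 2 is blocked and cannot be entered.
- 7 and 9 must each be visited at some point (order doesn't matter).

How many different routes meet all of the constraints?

A right/down-only route from 1 to 12 makes exactly 2 down-moves and 3 right-moves in some order.
With no other constraints that would be C(5,2) = 10 routes.
9 is below but to the left of 7: going 7 → 9 would need a leftward move and 9 → 7 an upward move, so no right/down-only route can visit both required cells.
No route satisfies every constraint, so the count is 0.

0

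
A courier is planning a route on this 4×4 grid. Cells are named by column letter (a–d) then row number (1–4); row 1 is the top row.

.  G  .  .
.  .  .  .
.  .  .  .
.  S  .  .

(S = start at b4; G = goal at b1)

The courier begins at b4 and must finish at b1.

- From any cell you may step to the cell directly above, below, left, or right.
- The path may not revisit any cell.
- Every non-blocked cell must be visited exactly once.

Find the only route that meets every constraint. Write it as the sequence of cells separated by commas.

Need to visit all 16 open cells exactly once, starting at b4 and ending at b1.
Cell d4 has only two open neighbours (d3 and c4), so the path must pass straight through it: one of those is the cell it's entered from and the other is where it exits.
Route from b4: left 1 to a4, up 1 to a3, right 2 to c3, down 1 to c4, right 1 to d4, up 3 to d1, left 1 to c1, down 1 to c2, left 2 to a2, up 1 to a1, right 1 to b1 — 15 moves in all.
Check: all 16 open cells covered.

b4, a4, a3, b3, c3, c4, d4, d3, d2, d1, c1, c2, b2, a2, a1, b1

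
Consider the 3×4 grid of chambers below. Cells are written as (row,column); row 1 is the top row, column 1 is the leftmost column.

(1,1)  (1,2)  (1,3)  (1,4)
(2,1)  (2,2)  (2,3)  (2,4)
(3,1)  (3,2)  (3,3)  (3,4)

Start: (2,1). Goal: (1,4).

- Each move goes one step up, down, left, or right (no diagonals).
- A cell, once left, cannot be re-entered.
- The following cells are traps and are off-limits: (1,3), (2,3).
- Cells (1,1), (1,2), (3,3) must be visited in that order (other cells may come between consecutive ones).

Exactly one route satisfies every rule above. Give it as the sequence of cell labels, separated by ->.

The waypoints must appear in the order (1,1), (1,2), (3,3), with no cell reused.
Route from (2,1): up 1 to (1,1), right 1 to (1,2), down 2 to (3,2), right 2 to (3,4), up 2 to (1,4) — 8 moves in all.
Check: order respected ((1,1) at step 1, (1,2) at step 2, (3,3) at step 5).

(2,1) -> (1,1) -> (1,2) -> (2,2) -> (3,2) -> (3,3) -> (3,4) -> (2,4) -> (1,4)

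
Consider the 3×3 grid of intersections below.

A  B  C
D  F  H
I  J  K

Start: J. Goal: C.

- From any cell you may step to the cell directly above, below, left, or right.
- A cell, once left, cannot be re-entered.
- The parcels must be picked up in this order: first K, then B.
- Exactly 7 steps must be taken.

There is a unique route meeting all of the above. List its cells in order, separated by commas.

J, K, H, F, D, A, B, C

The waypoints must appear in the order K, B, with no cell reused.
Route from J: right 1 to K, up 1 to H, left 2 to D, up 1 to A, right 2 to C — 7 moves in all.
Check: order respected (K at step 1, B at step 6); 7 moves as required.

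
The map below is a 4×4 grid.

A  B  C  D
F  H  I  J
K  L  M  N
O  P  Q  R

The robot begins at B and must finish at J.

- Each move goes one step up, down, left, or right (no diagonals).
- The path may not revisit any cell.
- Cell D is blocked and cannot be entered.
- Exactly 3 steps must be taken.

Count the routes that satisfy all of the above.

Need simple routes of exactly 3 moves from B to J (Manhattan distance 3, so 0 moves are spent on a detour and 0 undoing it).
Enumerating: B H I J | B C I J.
That gives 2 routes.

2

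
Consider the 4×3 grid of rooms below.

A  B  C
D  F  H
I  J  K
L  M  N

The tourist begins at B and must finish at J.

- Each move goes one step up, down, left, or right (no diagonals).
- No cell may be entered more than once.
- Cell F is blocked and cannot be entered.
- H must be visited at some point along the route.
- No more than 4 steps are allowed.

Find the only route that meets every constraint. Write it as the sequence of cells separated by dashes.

Any route must reach H and still end at J within 4 moves, so the order of the required stops is forced.
Route from B: right 1 to C, down 2 to K, left 1 to J — 4 moves in all.
Check: all required cells visited; 4 ≤ 4 moves.

B - C - H - K - J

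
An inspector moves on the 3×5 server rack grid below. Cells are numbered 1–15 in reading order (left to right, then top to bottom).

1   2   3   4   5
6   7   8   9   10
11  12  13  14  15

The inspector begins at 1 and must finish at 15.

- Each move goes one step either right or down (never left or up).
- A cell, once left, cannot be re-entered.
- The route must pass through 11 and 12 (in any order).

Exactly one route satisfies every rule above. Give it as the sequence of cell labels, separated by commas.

Moves only go right or down, so the column and row indices never decrease.
Route from 1: down 2 to 11, right 4 to 15 — 6 moves in all.
Check: all required cells visited.

1, 6, 11, 12, 13, 14, 15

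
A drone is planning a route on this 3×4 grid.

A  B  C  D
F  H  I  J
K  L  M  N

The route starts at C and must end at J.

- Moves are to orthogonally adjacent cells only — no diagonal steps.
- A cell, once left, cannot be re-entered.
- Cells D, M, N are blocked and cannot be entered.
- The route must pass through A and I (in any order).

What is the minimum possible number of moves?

Any route passes through A and I in some order between C and J. Summing Manhattan distances along each leg and taking the cheapest ordering (C → A → I → J) gives a lower bound of 2 + 3 + 1 = 6 moves.
A route of 6 moves achieves this: C → B → A → F → H → I → J.
Since 6 matches the lower bound, it is optimal.

6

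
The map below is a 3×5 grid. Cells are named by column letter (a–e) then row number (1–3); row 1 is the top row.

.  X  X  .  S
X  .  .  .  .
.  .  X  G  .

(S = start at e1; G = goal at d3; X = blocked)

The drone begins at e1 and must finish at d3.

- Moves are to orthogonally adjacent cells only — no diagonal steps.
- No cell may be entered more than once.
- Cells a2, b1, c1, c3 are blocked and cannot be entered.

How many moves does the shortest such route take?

The Manhattan distance from e1 to d3 is |1−3| + |5−4| = 3, so at least 3 moves are needed.
A route of 3 moves achieves this: e1 → e2 → e3 → d3.
Since 3 matches the lower bound, it is optimal.

3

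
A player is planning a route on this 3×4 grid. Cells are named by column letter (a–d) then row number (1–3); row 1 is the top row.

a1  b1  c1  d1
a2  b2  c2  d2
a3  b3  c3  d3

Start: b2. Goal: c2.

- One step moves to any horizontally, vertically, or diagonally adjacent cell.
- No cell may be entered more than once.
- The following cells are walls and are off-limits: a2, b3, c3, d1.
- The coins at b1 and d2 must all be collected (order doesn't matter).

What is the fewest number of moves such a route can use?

Any route passes through b1 and d2 in some order between b2 and c2. Summing Chebyshev distances along each leg and taking the cheapest ordering (b2 → b1 → d2 → c2) gives a lower bound of 1 + 2 + 1 = 4 moves.
A route of 4 moves achieves this: b2 → b1 → c1 → d2 → c2.
Since 4 matches the lower bound, it is optimal.

4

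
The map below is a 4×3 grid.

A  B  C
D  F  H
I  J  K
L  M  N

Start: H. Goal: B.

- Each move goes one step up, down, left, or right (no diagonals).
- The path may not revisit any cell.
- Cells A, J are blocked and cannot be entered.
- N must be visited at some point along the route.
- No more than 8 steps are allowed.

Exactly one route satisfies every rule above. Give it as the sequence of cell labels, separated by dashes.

The 8-move cap with required stops at N leaves no slack for detours.
Route from H: down 2 to N, left 2 to L, up 2 to D, right 1 to F, up 1 to B — 8 moves in all.
Check: all required cells visited; 8 ≤ 8 moves.

H - K - N - M - L - I - D - F - B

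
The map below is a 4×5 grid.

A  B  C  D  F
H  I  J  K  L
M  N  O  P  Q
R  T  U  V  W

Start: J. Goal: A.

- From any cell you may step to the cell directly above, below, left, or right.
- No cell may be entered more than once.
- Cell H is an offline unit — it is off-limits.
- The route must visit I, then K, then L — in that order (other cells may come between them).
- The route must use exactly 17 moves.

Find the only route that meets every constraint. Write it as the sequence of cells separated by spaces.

J I N M R T U V W Q P K L F D C B A

The waypoints must appear in the order I, K, L, with no cell reused.
Route from J: left to I, down to N, left to M, down to R, 4× right (reaching W), up to Q, left to P, up to K, right to L, up to F, 4× left (reaching A) — 17 moves in all.
Check: order respected (I at step 1, K at step 11, L at step 12); 17 moves as required.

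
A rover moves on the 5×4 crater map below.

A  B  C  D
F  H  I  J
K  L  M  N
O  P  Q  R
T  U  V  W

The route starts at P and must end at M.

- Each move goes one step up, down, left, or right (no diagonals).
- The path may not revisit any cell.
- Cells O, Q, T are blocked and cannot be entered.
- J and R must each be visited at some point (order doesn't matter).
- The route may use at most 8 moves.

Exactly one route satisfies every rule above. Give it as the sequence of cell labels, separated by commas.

The 8-move cap with required stops at J, R leaves no slack for detours.
Route from P: down to U, 2× right (reaching W), 3× up (reaching J), left to I, down to M — 8 moves in all.
Check: all required cells visited; 8 ≤ 8 moves.

P, U, V, W, R, N, J, I, M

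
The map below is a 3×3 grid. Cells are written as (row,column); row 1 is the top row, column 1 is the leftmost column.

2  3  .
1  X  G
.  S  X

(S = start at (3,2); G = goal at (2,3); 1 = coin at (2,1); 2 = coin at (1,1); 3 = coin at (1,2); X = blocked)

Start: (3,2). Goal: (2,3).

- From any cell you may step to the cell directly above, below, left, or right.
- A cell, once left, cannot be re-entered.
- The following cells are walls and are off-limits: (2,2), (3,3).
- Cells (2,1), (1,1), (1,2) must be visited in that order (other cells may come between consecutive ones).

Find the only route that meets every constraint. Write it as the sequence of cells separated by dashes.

(3,2) - (3,1) - (2,1) - (1,1) - (1,2) - (1,3) - (2,3)

The waypoints must appear in the order (2,1), (1,1), (1,2), with no cell reused.
Route from (3,2): left 1 to (3,1), up 2 to (1,1), right 2 to (1,3), down 1 to (2,3) — 6 moves in all.
Check: order respected (1 at step 2, 2 at step 3, 3 at step 4).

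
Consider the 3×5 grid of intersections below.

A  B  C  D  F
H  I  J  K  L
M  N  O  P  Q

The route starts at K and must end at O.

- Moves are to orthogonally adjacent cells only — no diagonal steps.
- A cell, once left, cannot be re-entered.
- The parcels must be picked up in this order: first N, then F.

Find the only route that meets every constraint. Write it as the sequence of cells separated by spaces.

K J I N M H A B C D F L Q P O

The waypoints must appear in the order N, F, with no cell reused.
Route from K: 2× left (reaching I), down to N, left to M, 2× up (reaching A), 4× right (reaching F), 2× down (reaching Q), 2× left (reaching O) — 14 moves in all.
Check: order respected (N at step 3, F at step 10).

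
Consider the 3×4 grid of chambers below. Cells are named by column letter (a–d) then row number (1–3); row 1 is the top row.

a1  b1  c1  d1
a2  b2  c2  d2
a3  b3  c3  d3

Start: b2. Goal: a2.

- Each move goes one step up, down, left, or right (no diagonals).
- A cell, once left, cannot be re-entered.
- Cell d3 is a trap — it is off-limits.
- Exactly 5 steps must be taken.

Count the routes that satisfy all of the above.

Need simple routes of exactly 5 moves from b2 to a2 (Manhattan distance 1, so 2 moves are spent on a detour and 2 undoing it).
Enumerating: b2 c2 c1 b1 a1 a2 | b2 c2 c3 b3 a3 a2.
That gives 2 routes.

2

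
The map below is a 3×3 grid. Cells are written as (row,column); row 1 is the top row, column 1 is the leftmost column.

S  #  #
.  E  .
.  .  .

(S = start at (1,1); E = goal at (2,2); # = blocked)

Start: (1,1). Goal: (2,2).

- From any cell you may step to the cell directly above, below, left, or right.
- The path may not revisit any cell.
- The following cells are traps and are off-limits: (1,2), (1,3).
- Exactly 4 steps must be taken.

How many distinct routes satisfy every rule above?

1

Need simple routes of exactly 4 moves from (1,1) to (2,2) (Manhattan distance 2, so 1 moves are spent on a detour and 1 undoing it).
Enumerating: (1,1) (2,1) (3,1) (3,2) (2,2).
That gives 1 route.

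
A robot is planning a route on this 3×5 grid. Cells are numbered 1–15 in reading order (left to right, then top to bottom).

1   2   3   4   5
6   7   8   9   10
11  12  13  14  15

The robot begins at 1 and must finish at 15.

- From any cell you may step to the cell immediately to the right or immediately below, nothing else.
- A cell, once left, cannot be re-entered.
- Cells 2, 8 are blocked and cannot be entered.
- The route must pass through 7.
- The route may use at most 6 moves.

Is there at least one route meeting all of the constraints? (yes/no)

yes

One route that works: 1 → 6 → 7 → 12 → 13 → 14 → 15.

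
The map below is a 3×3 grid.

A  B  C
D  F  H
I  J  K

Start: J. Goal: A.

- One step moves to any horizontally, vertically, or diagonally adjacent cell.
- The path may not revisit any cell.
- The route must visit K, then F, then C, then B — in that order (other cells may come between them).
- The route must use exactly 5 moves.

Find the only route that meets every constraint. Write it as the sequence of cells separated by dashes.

The waypoints must appear in the order K, F, C, B, with no cell reused.
Route from J: right to K, up-left to F, up-right to C, 2× left (reaching A) — 5 moves in all.
Check: order respected (K at step 1, F at step 2, C at step 3, B at step 4); 5 moves as required.

J - K - F - C - B - A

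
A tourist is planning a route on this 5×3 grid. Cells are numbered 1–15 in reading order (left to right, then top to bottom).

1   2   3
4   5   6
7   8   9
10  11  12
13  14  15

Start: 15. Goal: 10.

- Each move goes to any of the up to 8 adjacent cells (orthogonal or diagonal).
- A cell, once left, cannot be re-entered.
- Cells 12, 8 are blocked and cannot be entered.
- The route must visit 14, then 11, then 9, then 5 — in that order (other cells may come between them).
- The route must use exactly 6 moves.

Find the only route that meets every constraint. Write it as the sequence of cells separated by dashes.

15 - 14 - 11 - 9 - 5 - 7 - 10

The waypoints must appear in the order 14, 11, 9, 5, with no cell reused.
Route from 15: left to 14, up to 11, up-right to 9, up-left to 5, down-left to 7, down to 10 — 6 moves in all.
Check: order respected (14 at step 1, 11 at step 2, 9 at step 3, 5 at step 4); 6 moves as required.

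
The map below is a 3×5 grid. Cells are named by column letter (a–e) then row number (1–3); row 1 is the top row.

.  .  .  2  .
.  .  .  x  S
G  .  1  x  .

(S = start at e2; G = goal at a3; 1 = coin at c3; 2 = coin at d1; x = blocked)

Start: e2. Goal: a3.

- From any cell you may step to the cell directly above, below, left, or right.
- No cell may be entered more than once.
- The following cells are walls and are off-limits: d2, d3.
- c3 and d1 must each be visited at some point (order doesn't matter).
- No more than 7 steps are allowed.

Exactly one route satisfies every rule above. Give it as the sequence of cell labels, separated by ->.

e2 -> e1 -> d1 -> c1 -> c2 -> c3 -> b3 -> a3

Any route must reach c3 and d1 and still end at a3 within 7 moves, so the order of the required stops is forced.
Route from e2: up to e1, 2× left (reaching c1), 2× down (reaching c3), 2× left (reaching a3) — 7 moves in all.
Check: all required cells visited; 7 ≤ 7 moves.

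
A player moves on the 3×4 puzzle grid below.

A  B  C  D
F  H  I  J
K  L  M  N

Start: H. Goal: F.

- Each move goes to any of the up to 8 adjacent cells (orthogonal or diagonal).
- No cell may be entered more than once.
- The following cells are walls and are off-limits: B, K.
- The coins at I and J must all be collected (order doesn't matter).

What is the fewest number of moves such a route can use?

Any route passes through I and J in some order between H and F. Summing Chebyshev distances along each leg and taking the cheapest ordering (H → I → J → F) gives a lower bound of 1 + 1 + 3 = 5 moves.
A route of 5 moves achieves this: H → C → J → I → L → F.
Since 5 matches the lower bound, it is optimal.

5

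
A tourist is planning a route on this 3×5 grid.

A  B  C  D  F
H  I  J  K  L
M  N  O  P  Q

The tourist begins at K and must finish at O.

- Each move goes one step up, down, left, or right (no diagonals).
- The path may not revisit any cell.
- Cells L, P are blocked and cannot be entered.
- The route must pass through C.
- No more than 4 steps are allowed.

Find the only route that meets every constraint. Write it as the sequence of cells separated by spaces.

Any route must reach C and still end at O within 4 moves, so the order of the required stops is forced.
Route from K: up to D, left to C, 2× down (reaching O) — 4 moves in all.
Check: all required cells visited; 4 ≤ 4 moves.

K D C J O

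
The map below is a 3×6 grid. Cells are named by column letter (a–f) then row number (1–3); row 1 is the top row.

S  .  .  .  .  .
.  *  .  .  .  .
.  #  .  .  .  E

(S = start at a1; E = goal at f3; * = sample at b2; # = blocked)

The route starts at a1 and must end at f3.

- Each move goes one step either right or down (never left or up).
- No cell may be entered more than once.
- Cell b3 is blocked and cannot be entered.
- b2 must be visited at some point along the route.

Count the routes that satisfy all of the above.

A right/down-only route from a1 to f3 makes exactly 2 down-moves and 5 right-moves in some order.
With no other constraints that would be C(7,2) = 21 routes.
Split at b2 and multiply the segment counts (each segment already excludes blocked cells): a1→b2: 2; b2→f3: 4; product = 8.
That gives 8 routes.

8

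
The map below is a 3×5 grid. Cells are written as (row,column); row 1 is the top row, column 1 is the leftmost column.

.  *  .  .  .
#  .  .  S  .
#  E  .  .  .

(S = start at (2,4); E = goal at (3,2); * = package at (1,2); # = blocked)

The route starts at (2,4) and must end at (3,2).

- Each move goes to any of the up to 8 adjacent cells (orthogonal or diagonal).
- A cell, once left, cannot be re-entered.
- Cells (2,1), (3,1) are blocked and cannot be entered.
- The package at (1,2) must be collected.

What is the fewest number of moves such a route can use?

4

Any route passes through (1,2) somewhere between (2,4) and (3,2). Summing Chebyshev distances along the two legs ((2,4) → (1,2) → (3,2)) gives a lower bound of 2 + 2 = 4 moves.
A route of 4 moves achieves this: (2,4) → (1,3) → (1,2) → (2,2) → (3,2).
Since 4 matches the lower bound, it is optimal.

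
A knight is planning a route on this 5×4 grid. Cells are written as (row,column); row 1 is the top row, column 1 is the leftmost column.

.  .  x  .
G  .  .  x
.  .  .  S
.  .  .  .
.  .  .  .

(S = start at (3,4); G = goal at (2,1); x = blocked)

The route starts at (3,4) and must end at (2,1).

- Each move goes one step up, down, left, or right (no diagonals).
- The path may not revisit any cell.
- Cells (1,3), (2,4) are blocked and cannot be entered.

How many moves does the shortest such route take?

The Manhattan distance from (3,4) to (2,1) is |3−2| + |4−1| = 4, so at least 4 moves are needed.
A route of 4 moves achieves this: (3,4) → (3,3) → (2,3) → (2,2) → (2,1).
Since 4 matches the lower bound, it is optimal.

4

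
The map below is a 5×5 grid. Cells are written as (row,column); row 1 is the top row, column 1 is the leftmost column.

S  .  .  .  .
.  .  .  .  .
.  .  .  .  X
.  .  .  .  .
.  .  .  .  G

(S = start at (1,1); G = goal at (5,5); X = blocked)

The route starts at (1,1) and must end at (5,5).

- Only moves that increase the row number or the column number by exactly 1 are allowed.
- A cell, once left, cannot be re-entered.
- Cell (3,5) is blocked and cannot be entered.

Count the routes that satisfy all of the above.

55

A right/down-only route from (1,1) to (5,5) makes exactly 4 down-moves and 4 right-moves in some order.
With no other constraints that would be C(8,4) = 70 routes.
Subtract routes through each blocked cell (inclusion–exclusion for overlaps): − through (3,5): 15 → 55.
That gives 55 routes.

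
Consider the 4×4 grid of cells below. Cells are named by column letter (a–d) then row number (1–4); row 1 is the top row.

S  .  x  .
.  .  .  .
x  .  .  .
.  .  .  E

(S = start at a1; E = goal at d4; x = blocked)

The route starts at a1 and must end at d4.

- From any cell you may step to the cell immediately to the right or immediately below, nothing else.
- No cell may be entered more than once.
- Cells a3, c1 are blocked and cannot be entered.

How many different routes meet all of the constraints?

A right/down-only route from a1 to d4 makes exactly 3 down-moves and 3 right-moves in some order.
With no other constraints that would be C(6,3) = 20 routes.
Subtract routes through each blocked cell (inclusion–exclusion for overlaps): − through c1: 4 − through a3: 4 → 12.
That gives 12 routes.

12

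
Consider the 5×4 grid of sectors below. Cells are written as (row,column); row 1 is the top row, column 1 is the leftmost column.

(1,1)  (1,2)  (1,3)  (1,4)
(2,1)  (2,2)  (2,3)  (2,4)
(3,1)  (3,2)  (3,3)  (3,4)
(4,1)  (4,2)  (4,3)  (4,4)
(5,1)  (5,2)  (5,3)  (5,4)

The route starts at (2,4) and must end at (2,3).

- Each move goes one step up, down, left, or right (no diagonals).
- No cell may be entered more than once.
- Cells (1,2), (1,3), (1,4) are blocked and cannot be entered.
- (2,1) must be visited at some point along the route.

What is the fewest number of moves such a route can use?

Any route passes through (2,1) somewhere between (2,4) and (2,3). Summing Manhattan distances along the two legs ((2,4) → (2,1) → (2,3)) gives a lower bound of 3 + 2 = 5 moves.
The shortest route satisfying every rule uses 7 moves: (2,4) → (3,4) → (3,3) → (3,2) → (3,1) → (2,1) → (2,2) → (2,3).
The no-revisit rule (legs can't share cells) pushes the minimum above the 5-move bound; an exhaustive check rules out every length from 5 to 6, leaving 7 as the minimum.

7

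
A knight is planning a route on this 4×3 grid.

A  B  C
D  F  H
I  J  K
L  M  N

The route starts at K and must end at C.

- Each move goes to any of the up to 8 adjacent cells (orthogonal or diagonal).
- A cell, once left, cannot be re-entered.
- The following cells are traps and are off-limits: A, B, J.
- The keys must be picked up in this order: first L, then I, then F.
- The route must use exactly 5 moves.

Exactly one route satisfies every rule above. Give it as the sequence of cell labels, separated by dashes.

The waypoints must appear in the order L, I, F, with no cell reused.
Route from K: down-left 1 to M, left 1 to L, up 1 to I, up-right 2 to C — 5 moves in all.
Check: order respected (L at step 2, I at step 3, F at step 4); 5 moves as required.

K - M - L - I - F - C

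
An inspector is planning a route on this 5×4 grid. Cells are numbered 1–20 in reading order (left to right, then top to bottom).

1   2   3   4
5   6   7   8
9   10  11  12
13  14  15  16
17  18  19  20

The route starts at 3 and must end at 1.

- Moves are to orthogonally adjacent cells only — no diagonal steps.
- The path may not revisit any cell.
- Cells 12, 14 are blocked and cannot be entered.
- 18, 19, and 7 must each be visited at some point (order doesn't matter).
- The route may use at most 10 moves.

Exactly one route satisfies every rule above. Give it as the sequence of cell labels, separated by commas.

The budget equals the shortest possible length, so every move has to be on a shortest route through the required cells.
Route from 3: 4× down (reaching 19), 2× left (reaching 17), 4× up (reaching 1) — 10 moves in all.
Check: all required cells visited; 10 ≤ 10 moves.

3, 7, 11, 15, 19, 18, 17, 13, 9, 5, 1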